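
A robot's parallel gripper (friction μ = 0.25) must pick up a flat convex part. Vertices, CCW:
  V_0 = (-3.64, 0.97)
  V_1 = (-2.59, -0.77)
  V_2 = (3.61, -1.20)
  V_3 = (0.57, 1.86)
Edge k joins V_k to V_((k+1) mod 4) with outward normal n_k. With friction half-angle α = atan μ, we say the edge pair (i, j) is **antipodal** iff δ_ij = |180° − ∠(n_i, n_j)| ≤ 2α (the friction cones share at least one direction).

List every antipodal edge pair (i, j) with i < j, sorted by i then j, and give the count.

α = atan 0.25 = 14.04°;  2α = 28.07°
n_0 = (-0.8562, -0.5167)
n_1 = (-0.0692, -0.9976)
n_2 = (+0.7094, +0.7048)
n_3 = (-0.2068, +0.9784)
  (0,1): δ = 125.08°  ·
  (0,2): δ = 13.70°  ✓
  (0,3): δ = 70.83°  ·
  (1,2): δ = 41.22°  ·
  (1,3): δ = 15.90°  ✓
  (2,3): δ = 122.88°  ·
antipodal pairs: 2

count = 2; pairs: (0,2), (1,3)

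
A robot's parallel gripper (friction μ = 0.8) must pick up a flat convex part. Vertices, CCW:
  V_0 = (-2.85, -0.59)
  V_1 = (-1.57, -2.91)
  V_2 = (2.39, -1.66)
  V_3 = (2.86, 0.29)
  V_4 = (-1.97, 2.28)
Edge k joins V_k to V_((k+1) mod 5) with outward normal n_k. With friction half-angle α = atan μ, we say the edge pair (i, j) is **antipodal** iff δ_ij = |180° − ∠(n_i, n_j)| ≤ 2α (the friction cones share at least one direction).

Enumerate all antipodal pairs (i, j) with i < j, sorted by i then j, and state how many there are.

count = 5; pairs: (0,2), (0,3), (1,3), (1,4), (2,4)

α = atan 0.8 = 38.66°;  2α = 77.32°
n_0 = (-0.8756, -0.4831)
n_1 = (+0.3010, -0.9536)
n_2 = (+0.9722, -0.2343)
n_3 = (+0.3809, +0.9246)
n_4 = (-0.9561, +0.2931)
  (0,1): δ = 101.37°  ·
  (0,2): δ = 42.44°  ✓
  (0,3): δ = 38.72°  ✓
  (0,4): δ = 134.07°  ·
  (1,2): δ = 121.07°  ·
  (1,3): δ = 39.91°  ✓
  (1,4): δ = 55.43°  ✓
  (2,3): δ = 98.84°  ·
  (2,4): δ = 3.50°  ✓
  (3,4): δ = 84.65°  ·
antipodal pairs: 5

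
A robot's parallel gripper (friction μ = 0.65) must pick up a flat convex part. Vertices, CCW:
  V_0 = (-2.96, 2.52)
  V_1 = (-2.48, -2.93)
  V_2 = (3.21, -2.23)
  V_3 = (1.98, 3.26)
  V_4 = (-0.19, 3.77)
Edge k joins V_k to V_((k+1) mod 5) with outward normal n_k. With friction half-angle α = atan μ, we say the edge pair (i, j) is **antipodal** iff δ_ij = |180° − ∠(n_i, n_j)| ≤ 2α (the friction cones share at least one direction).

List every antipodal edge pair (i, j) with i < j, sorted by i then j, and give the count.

count = 3; pairs: (0,2), (1,3), (1,4)

α = atan 0.65 = 33.02°;  2α = 66.05°
n_0 = (-0.9961, -0.0877)
n_1 = (+0.1221, -0.9925)
n_2 = (+0.9758, +0.2186)
n_3 = (+0.2288, +0.9735)
n_4 = (-0.4113, +0.9115)
  (0,1): δ = 88.02°  ·
  (0,2): δ = 7.59°  ✓
  (0,3): δ = 71.74°  ·
  (0,4): δ = 109.25°  ·
  (1,2): δ = 84.39°  ·
  (1,3): δ = 20.24°  ✓
  (1,4): δ = 17.27°  ✓
  (2,3): δ = 115.85°  ·
  (2,4): δ = 78.34°  ·
  (3,4): δ = 142.49°  ·
antipodal pairs: 3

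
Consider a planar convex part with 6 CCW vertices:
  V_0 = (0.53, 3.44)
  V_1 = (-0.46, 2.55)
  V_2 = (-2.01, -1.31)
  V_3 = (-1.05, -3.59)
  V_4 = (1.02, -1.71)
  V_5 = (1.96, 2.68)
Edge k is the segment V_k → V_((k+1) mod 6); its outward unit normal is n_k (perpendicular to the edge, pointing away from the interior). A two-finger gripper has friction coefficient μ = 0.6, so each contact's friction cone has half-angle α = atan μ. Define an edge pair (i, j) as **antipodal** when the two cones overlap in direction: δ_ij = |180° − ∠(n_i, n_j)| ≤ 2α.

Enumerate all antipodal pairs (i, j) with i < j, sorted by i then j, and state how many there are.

count = 6; pairs: (0,3), (0,4), (1,3), (1,4), (2,4), (2,5)

α = atan 0.6 = 30.96°;  2α = 61.93°
n_0 = (-0.6685, +0.7437)
n_1 = (-0.9280, +0.3726)
n_2 = (-0.9216, -0.3881)
n_3 = (+0.6723, -0.7403)
n_4 = (+0.9778, -0.2094)
n_5 = (+0.4693, +0.8830)
  (0,1): δ = 153.83°  ·
  (0,2): δ = 109.12°  ·
  (0,3): δ = 0.29°  ✓
  (0,4): δ = 35.96°  ✓
  (0,5): δ = 110.06°  ·
  (1,2): δ = 135.29°  ·
  (1,3): δ = 25.88°  ✓
  (1,4): δ = 9.79°  ✓
  (1,5): δ = 83.89°  ·
  (2,3): δ = 70.59°  ·
  (2,4): δ = 34.92°  ✓
  (2,5): δ = 39.18°  ✓
  (3,4): δ = 144.33°  ·
  (3,5): δ = 70.24°  ·
  (4,5): δ = 105.90°  ·
antipodal pairs: 6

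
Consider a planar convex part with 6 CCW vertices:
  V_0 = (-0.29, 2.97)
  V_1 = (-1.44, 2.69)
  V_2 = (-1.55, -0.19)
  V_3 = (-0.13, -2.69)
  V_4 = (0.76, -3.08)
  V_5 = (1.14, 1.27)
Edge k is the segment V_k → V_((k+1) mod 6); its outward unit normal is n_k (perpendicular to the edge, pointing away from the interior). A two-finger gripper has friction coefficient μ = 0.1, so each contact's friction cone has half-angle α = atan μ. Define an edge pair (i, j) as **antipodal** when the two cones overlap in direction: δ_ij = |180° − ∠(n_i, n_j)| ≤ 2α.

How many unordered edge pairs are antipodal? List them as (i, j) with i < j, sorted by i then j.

α = atan 0.1 = 5.71°;  2α = 11.42°
n_0 = (-0.2366, +0.9716)
n_1 = (-0.9993, +0.0382)
n_2 = (-0.8695, -0.4939)
n_3 = (-0.4014, -0.9159)
n_4 = (+0.9962, -0.0870)
n_5 = (+0.7653, +0.6437)
  (0,1): δ = 105.87°  ·
  (0,2): δ = 74.09°  ·
  (0,3): δ = 37.35°  ·
  (0,4): δ = 71.32°  ·
  (0,5): δ = 116.39°  ·
  (1,2): δ = 148.22°  ·
  (1,3): δ = 111.48°  ·
  (1,4): δ = 2.81°  ✓
  (1,5): δ = 42.26°  ·
  (2,3): δ = 143.26°  ·
  (2,4): δ = 34.59°  ·
  (2,5): δ = 10.47°  ✓
  (3,4): δ = 71.33°  ·
  (3,5): δ = 26.27°  ·
  (4,5): δ = 134.94°  ·
antipodal pairs: 2

count = 2; pairs: (1,4), (2,5)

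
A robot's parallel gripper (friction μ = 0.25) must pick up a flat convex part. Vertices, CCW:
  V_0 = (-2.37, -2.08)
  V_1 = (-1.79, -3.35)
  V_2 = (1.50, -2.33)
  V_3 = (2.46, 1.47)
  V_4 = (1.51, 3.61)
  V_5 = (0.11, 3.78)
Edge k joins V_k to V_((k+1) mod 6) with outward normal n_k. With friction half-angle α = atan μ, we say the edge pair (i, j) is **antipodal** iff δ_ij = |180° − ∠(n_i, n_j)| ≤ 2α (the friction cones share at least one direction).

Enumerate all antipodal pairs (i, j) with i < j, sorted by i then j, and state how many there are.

count = 3; pairs: (0,3), (1,4), (2,5)

α = atan 0.25 = 14.04°;  2α = 28.07°
n_0 = (-0.9096, -0.4154)
n_1 = (+0.2961, -0.9551)
n_2 = (+0.9695, -0.2449)
n_3 = (+0.9140, +0.4057)
n_4 = (+0.1205, +0.9927)
n_5 = (-0.9209, +0.3897)
  (0,1): δ = 97.32°  ·
  (0,2): δ = 38.72°  ·
  (0,3): δ = 0.61°  ✓
  (0,4): δ = 58.53°  ·
  (0,5): δ = 132.52°  ·
  (1,2): δ = 121.40°  ·
  (1,3): δ = 83.29°  ·
  (1,4): δ = 24.15°  ✓
  (1,5): δ = 49.84°  ·
  (2,3): δ = 141.88°  ·
  (2,4): δ = 82.75°  ·
  (2,5): δ = 8.76°  ✓
  (3,4): δ = 120.86°  ·
  (3,5): δ = 46.88°  ·
  (4,5): δ = 106.02°  ·
antipodal pairs: 3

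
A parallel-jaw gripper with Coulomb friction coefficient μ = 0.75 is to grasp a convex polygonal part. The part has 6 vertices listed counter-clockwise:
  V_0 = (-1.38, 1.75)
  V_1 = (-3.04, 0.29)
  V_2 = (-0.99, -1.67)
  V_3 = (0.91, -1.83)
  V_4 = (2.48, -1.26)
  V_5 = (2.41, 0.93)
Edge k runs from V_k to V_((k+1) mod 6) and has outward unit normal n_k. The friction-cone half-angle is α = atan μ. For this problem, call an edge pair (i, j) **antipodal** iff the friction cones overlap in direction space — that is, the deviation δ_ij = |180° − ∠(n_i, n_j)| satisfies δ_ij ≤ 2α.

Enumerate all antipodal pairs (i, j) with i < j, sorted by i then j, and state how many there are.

count = 7; pairs: (0,2), (0,3), (0,4), (1,4), (1,5), (2,5), (3,5)

α = atan 0.75 = 36.87°;  2α = 73.74°
n_0 = (-0.6604, +0.7509)
n_1 = (-0.6911, -0.7228)
n_2 = (-0.0839, -0.9965)
n_3 = (+0.3413, -0.9400)
n_4 = (+0.9995, +0.0319)
n_5 = (+0.2115, +0.9774)
  (0,1): δ = 85.05°  ·
  (0,2): δ = 46.15°  ✓
  (0,3): δ = 21.38°  ✓
  (0,4): δ = 50.50°  ✓
  (0,5): δ = 126.46°  ·
  (1,2): δ = 141.10°  ·
  (1,3): δ = 116.33°  ·
  (1,4): δ = 44.45°  ✓
  (1,5): δ = 31.51°  ✓
  (2,3): δ = 155.23°  ·
  (2,4): δ = 83.36°  ·
  (2,5): δ = 7.39°  ✓
  (3,4): δ = 108.12°  ·
  (3,5): δ = 32.16°  ✓
  (4,5): δ = 104.04°  ·
antipodal pairs: 7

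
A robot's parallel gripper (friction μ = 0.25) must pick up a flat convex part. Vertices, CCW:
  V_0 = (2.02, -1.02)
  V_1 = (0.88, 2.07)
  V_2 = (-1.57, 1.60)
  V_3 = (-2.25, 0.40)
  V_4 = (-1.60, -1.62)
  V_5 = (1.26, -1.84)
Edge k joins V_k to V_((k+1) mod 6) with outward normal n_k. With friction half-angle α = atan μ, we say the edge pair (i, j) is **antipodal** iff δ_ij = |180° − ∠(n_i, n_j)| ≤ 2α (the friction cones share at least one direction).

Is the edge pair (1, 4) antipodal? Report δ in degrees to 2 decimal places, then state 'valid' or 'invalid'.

α = atan 0.25 = 14.04°;  2α = 28.07°
edge 1: e_1 = (-2.45, -0.47);  n_1 = (-0.1884, +0.9821)
edge 4: e_4 = (+2.86, -0.22);  n_4 = (-0.0767, -0.9971)
∠(n_1, n_4) = 164.74°
δ = |180° − 164.74°| = 15.26°
15.26° ≤ 2α = 28.07°  →  valid

δ = 15.26°, valid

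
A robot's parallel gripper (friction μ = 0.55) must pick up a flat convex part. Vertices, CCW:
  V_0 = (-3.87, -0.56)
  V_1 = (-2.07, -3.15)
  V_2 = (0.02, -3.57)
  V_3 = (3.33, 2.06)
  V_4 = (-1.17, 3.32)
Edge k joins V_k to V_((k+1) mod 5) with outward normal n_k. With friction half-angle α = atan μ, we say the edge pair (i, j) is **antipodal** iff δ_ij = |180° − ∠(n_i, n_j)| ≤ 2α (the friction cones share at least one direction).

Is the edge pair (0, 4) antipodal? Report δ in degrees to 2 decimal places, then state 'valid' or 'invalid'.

δ = 110.37°, invalid

α = atan 0.55 = 28.81°;  2α = 57.62°
edge 0: e_0 = (+1.80, -2.59);  n_0 = (-0.8212, -0.5707)
edge 4: e_4 = (-2.70, -3.88);  n_4 = (-0.8208, +0.5712)
∠(n_0, n_4) = 69.63°
δ = |180° − 69.63°| = 110.37°
110.37° > 2α = 57.62°  →  invalid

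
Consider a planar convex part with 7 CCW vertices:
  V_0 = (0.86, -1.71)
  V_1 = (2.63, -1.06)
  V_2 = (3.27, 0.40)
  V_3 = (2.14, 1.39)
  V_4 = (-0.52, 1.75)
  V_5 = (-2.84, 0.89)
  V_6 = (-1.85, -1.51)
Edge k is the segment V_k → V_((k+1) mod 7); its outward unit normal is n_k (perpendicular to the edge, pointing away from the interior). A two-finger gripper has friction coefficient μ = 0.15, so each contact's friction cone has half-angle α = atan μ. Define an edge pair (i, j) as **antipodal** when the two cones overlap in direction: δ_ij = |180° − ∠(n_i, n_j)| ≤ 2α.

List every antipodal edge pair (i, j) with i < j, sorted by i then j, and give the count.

α = atan 0.15 = 8.53°;  2α = 17.06°
n_0 = (+0.3447, -0.9387)
n_1 = (+0.9159, -0.4015)
n_2 = (+0.6590, +0.7522)
n_3 = (+0.1341, +0.9910)
n_4 = (-0.3476, +0.9377)
n_5 = (-0.9244, -0.3813)
n_6 = (-0.0736, -0.9973)
  (0,1): δ = 133.84°  ·
  (0,2): δ = 61.39°  ·
  (0,3): δ = 27.87°  ·
  (0,4): δ = 0.17°  ✓
  (0,5): δ = 92.25°  ·
  (0,6): δ = 155.61°  ·
  (1,2): δ = 107.55°  ·
  (1,3): δ = 74.04°  ·
  (1,4): δ = 45.99°  ·
  (1,5): δ = 46.09°  ·
  (1,6): δ = 109.45°  ·
  (2,3): δ = 146.49°  ·
  (2,4): δ = 118.44°  ·
  (2,5): δ = 26.36°  ·
  (2,6): δ = 37.00°  ·
  (3,4): δ = 151.95°  ·
  (3,5): δ = 59.88°  ·
  (3,6): δ = 3.49°  ✓
  (4,5): δ = 87.92°  ·
  (4,6): δ = 24.56°  ·
  (5,6): δ = 116.64°  ·
antipodal pairs: 2

count = 2; pairs: (0,4), (3,6)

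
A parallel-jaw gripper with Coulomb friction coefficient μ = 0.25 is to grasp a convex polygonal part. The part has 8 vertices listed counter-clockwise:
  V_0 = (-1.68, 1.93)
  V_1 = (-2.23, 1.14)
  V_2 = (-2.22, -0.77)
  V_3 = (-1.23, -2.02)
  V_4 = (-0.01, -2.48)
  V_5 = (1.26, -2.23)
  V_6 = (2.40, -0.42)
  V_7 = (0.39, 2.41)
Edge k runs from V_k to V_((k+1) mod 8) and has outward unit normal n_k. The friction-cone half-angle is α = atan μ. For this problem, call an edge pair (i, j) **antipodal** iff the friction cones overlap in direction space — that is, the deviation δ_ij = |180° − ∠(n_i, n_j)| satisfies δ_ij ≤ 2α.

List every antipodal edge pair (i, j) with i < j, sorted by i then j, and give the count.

count = 3; pairs: (0,5), (2,6), (4,7)

α = atan 0.25 = 14.04°;  2α = 28.07°
n_0 = (-0.8207, +0.5714)
n_1 = (-1.0000, -0.0052)
n_2 = (-0.7839, -0.6209)
n_3 = (-0.3528, -0.9357)
n_4 = (+0.1931, -0.9812)
n_5 = (+0.8462, -0.5329)
n_6 = (+0.8153, +0.5791)
n_7 = (-0.2259, +0.9742)
  (0,1): δ = 144.85°  ·
  (0,2): δ = 106.78°  ·
  (0,3): δ = 75.81°  ·
  (0,4): δ = 44.02°  ·
  (0,5): δ = 2.64°  ✓
  (0,6): δ = 70.23°  ·
  (0,7): δ = 137.90°  ·
  (1,2): δ = 141.92°  ·
  (1,3): δ = 110.96°  ·
  (1,4): δ = 79.16°  ·
  (1,5): δ = 32.50°  ·
  (1,6): δ = 35.08°  ·
  (1,7): δ = 102.76°  ·
  (2,3): δ = 149.04°  ·
  (2,4): δ = 117.24°  ·
  (2,5): δ = 70.58°  ·
  (2,6): δ = 3.00°  ✓
  (2,7): δ = 64.68°  ·
  (3,4): δ = 148.20°  ·
  (3,5): δ = 101.55°  ·
  (3,6): δ = 33.96°  ·
  (3,7): δ = 33.71°  ·
  (4,5): δ = 133.34°  ·
  (4,6): δ = 65.75°  ·
  (4,7): δ = 1.92°  ✓
  (5,6): δ = 112.41°  ·
  (5,7): δ = 44.74°  ·
  (6,7): δ = 112.33°  ·
antipodal pairs: 3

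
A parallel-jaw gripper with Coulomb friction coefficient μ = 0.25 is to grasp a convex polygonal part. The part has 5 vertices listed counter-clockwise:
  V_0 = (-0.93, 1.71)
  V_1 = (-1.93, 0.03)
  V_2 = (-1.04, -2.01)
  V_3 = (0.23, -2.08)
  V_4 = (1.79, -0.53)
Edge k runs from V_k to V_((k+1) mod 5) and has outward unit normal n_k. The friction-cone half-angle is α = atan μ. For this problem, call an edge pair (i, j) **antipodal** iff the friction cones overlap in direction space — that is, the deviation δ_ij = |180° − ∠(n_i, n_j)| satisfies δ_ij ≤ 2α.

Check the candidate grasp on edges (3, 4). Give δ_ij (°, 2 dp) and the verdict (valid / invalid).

δ = 84.29°, invalid

α = atan 0.25 = 14.04°;  2α = 28.07°
edge 3: e_3 = (+1.56, +1.55);  n_3 = (+0.7048, -0.7094)
edge 4: e_4 = (-2.72, +2.24);  n_4 = (+0.6357, +0.7719)
∠(n_3, n_4) = 95.71°
δ = |180° − 95.71°| = 84.29°
84.29° > 2α = 28.07°  →  invalid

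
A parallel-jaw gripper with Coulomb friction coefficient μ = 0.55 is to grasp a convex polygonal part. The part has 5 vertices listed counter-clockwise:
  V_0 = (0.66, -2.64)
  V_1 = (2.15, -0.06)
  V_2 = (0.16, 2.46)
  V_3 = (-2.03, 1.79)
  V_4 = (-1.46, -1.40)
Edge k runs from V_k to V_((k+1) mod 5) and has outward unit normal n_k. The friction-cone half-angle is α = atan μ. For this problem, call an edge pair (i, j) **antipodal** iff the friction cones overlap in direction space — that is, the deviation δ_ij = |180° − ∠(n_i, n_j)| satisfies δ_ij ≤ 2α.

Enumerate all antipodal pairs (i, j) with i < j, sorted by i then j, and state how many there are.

α = atan 0.55 = 28.81°;  2α = 57.62°
n_0 = (+0.8660, -0.5001)
n_1 = (+0.7848, +0.6197)
n_2 = (-0.2926, +0.9562)
n_3 = (-0.9844, -0.1759)
n_4 = (-0.5049, -0.8632)
  (0,1): δ = 111.70°  ·
  (0,2): δ = 42.98°  ✓
  (0,3): δ = 40.14°  ✓
  (0,4): δ = 89.68°  ·
  (1,2): δ = 111.29°  ·
  (1,3): δ = 28.17°  ✓
  (1,4): δ = 21.38°  ✓
  (2,3): δ = 96.88°  ·
  (2,4): δ = 47.33°  ✓
  (3,4): δ = 130.45°  ·
antipodal pairs: 5

count = 5; pairs: (0,2), (0,3), (1,3), (1,4), (2,4)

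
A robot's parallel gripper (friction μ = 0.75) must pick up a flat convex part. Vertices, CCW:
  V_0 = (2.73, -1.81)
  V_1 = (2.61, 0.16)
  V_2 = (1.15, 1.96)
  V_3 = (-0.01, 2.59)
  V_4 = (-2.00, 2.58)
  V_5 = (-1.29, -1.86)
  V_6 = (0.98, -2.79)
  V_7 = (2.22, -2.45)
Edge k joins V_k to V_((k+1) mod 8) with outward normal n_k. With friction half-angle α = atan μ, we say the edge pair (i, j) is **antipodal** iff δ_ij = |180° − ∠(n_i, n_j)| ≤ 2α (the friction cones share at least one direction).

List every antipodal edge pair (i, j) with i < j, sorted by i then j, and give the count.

α = atan 0.75 = 36.87°;  2α = 73.74°
n_0 = (+0.9981, +0.0608)
n_1 = (+0.7766, +0.6299)
n_2 = (+0.4773, +0.8788)
n_3 = (-0.0050, +1.0000)
n_4 = (-0.9875, -0.1579)
n_5 = (-0.3791, -0.9254)
n_6 = (+0.2644, -0.9644)
n_7 = (+0.7821, -0.6232)
  (0,1): δ = 144.44°  ·
  (0,2): δ = 121.99°  ·
  (0,3): δ = 93.20°  ·
  (0,4): δ = 5.60°  ✓
  (0,5): δ = 64.24°  ✓
  (0,6): δ = 101.85°  ·
  (0,7): δ = 137.96°  ·
  (1,2): δ = 157.55°  ·
  (1,3): δ = 128.76°  ·
  (1,4): δ = 29.96°  ✓
  (1,5): δ = 28.68°  ✓
  (1,6): δ = 66.29°  ✓
  (1,7): δ = 102.40°  ·
  (2,3): δ = 151.21°  ·
  (2,4): δ = 52.41°  ✓
  (2,5): δ = 6.23°  ✓
  (2,6): δ = 43.84°  ✓
  (2,7): δ = 79.96°  ·
  (3,4): δ = 81.20°  ·
  (3,5): δ = 22.57°  ✓
  (3,6): δ = 15.05°  ✓
  (3,7): δ = 51.16°  ✓
  (4,5): δ = 121.36°  ·
  (4,6): δ = 83.75°  ·
  (4,7): δ = 47.64°  ✓
  (5,6): δ = 142.39°  ·
  (5,7): δ = 106.27°  ·
  (6,7): δ = 143.88°  ·
antipodal pairs: 12

count = 12; pairs: (0,4), (0,5), (1,4), (1,5), (1,6), (2,4), (2,5), (2,6), (3,5), (3,6), (3,7), (4,7)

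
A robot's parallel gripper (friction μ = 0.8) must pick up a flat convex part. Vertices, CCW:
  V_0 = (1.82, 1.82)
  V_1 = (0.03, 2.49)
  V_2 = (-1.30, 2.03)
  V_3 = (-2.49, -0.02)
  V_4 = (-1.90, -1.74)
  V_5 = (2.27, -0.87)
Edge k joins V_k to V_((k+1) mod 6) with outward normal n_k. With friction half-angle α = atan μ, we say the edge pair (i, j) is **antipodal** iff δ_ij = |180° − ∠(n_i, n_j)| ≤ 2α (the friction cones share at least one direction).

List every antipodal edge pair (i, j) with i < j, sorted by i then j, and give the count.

α = atan 0.8 = 38.66°;  2α = 77.32°
n_0 = (+0.3505, +0.9365)
n_1 = (-0.3269, +0.9451)
n_2 = (-0.8648, +0.5020)
n_3 = (-0.9459, -0.3245)
n_4 = (+0.2042, -0.9789)
n_5 = (+0.9863, +0.1650)
  (0,1): δ = 140.40°  ·
  (0,2): δ = 99.61°  ·
  (0,3): δ = 50.55°  ✓
  (0,4): δ = 32.31°  ✓
  (0,5): δ = 120.02°  ·
  (1,2): δ = 139.21°  ·
  (1,3): δ = 90.15°  ·
  (1,4): δ = 7.29°  ✓
  (1,5): δ = 80.42°  ·
  (2,3): δ = 130.93°  ·
  (2,4): δ = 48.08°  ✓
  (2,5): δ = 39.63°  ✓
  (3,4): δ = 97.15°  ·
  (3,5): δ = 9.44°  ✓
  (4,5): δ = 92.29°  ·
antipodal pairs: 6

count = 6; pairs: (0,3), (0,4), (1,4), (2,4), (2,5), (3,5)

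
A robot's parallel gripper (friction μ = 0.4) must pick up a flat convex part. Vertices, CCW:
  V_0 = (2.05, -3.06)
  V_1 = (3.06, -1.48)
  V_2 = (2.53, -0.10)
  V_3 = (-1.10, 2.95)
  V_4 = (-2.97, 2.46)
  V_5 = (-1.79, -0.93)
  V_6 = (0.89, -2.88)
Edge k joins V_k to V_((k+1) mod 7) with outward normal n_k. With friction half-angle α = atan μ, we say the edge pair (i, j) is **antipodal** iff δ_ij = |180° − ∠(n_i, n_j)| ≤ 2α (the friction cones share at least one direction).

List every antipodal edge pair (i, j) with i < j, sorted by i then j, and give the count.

α = atan 0.4 = 21.80°;  2α = 43.60°
n_0 = (+0.8426, -0.5386)
n_1 = (+0.9335, +0.3585)
n_2 = (+0.6433, +0.7656)
n_3 = (-0.2535, +0.9673)
n_4 = (-0.9444, -0.3287)
n_5 = (-0.5884, -0.8086)
n_6 = (-0.1533, -0.9882)
  (0,1): δ = 126.40°  ·
  (0,2): δ = 97.45°  ·
  (0,3): δ = 42.73°  ✓
  (0,4): δ = 51.78°  ·
  (0,5): δ = 86.55°  ·
  (0,6): δ = 113.77°  ·
  (1,2): δ = 151.05°  ·
  (1,3): δ = 96.33°  ·
  (1,4): δ = 1.82°  ✓
  (1,5): δ = 32.95°  ✓
  (1,6): δ = 60.17°  ·
  (2,3): δ = 125.28°  ·
  (2,4): δ = 30.77°  ✓
  (2,5): δ = 4.00°  ✓
  (2,6): δ = 31.22°  ✓
  (3,4): δ = 85.49°  ·
  (3,5): δ = 50.72°  ·
  (3,6): δ = 23.50°  ✓
  (4,5): δ = 145.23°  ·
  (4,6): δ = 118.01°  ·
  (5,6): δ = 152.78°  ·
antipodal pairs: 7

count = 7; pairs: (0,3), (1,4), (1,5), (2,4), (2,5), (2,6), (3,6)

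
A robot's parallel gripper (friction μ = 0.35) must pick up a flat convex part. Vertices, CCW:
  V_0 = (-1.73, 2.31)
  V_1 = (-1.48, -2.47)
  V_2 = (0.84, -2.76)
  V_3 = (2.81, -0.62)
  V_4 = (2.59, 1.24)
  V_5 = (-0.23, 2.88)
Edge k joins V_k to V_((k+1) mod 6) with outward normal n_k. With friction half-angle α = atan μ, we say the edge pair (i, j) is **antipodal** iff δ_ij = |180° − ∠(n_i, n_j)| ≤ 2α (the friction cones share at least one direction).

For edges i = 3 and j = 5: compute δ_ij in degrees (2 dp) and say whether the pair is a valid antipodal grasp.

α = atan 0.35 = 19.29°;  2α = 38.58°
edge 3: e_3 = (-0.22, +1.86);  n_3 = (+0.9931, +0.1175)
edge 5: e_5 = (-1.50, -0.57);  n_5 = (-0.3552, +0.9348)
∠(n_3, n_5) = 104.06°
δ = |180° − 104.06°| = 75.94°
75.94° > 2α = 38.58°  →  invalid

δ = 75.94°, invalid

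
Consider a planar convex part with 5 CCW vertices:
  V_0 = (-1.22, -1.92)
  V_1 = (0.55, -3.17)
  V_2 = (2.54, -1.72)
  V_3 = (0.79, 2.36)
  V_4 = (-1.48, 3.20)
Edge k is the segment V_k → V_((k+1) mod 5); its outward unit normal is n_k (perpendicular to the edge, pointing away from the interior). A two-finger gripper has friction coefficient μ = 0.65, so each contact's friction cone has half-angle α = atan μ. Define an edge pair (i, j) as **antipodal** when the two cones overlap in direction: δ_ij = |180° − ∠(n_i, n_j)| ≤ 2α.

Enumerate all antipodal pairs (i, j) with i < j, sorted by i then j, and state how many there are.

α = atan 0.65 = 33.02°;  2α = 66.05°
n_0 = (-0.5769, -0.8168)
n_1 = (+0.5889, -0.8082)
n_2 = (+0.9190, +0.3942)
n_3 = (+0.3470, +0.9378)
n_4 = (-0.9987, -0.0507)
  (0,1): δ = 108.69°  ·
  (0,2): δ = 31.55°  ✓
  (0,3): δ = 14.92°  ✓
  (0,4): δ = 128.14°  ·
  (1,2): δ = 102.86°  ·
  (1,3): δ = 56.39°  ✓
  (1,4): δ = 56.83°  ✓
  (2,3): δ = 133.52°  ·
  (2,4): δ = 20.31°  ✓
  (3,4): δ = 66.79°  ·
antipodal pairs: 5

count = 5; pairs: (0,2), (0,3), (1,3), (1,4), (2,4)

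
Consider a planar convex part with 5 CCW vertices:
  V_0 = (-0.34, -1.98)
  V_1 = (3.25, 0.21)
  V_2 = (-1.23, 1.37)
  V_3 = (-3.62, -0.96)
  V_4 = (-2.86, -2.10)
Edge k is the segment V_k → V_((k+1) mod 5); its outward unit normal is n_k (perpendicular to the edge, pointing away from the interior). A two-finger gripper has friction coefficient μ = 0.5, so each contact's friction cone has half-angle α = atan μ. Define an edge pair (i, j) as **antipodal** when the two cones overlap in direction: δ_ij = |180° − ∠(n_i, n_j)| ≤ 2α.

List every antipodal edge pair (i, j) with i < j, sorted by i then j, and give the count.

α = atan 0.5 = 26.57°;  2α = 53.13°
n_0 = (+0.5208, -0.8537)
n_1 = (+0.2507, +0.9681)
n_2 = (-0.6981, +0.7160)
n_3 = (-0.8321, -0.5547)
n_4 = (+0.0476, -0.9989)
  (0,1): δ = 45.90°  ✓
  (0,2): δ = 12.89°  ✓
  (0,3): δ = 92.31°  ·
  (0,4): δ = 151.34°  ·
  (1,2): δ = 121.21°  ·
  (1,3): δ = 41.79°  ✓
  (1,4): δ = 17.24°  ✓
  (2,3): δ = 100.58°  ·
  (2,4): δ = 41.55°  ✓
  (3,4): δ = 120.96°  ·
antipodal pairs: 5

count = 5; pairs: (0,1), (0,2), (1,3), (1,4), (2,4)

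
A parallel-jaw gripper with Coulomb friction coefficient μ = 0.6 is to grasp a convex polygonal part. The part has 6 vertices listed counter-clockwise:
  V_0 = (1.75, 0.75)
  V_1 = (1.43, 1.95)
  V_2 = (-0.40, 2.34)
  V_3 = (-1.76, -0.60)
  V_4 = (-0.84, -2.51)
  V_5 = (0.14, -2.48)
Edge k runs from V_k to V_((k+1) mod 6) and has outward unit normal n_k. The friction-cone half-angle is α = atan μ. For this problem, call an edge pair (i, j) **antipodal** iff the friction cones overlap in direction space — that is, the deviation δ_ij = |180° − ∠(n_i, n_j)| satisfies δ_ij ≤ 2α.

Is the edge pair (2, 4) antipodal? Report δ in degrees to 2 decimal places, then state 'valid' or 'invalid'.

α = atan 0.6 = 30.96°;  2α = 61.93°
edge 2: e_2 = (-1.36, -2.94);  n_2 = (-0.9076, +0.4198)
edge 4: e_4 = (+0.98, +0.03);  n_4 = (+0.0306, -0.9995)
∠(n_2, n_4) = 116.58°
δ = |180° − 116.58°| = 63.42°
63.42° > 2α = 61.93°  →  invalid

δ = 63.42°, invalid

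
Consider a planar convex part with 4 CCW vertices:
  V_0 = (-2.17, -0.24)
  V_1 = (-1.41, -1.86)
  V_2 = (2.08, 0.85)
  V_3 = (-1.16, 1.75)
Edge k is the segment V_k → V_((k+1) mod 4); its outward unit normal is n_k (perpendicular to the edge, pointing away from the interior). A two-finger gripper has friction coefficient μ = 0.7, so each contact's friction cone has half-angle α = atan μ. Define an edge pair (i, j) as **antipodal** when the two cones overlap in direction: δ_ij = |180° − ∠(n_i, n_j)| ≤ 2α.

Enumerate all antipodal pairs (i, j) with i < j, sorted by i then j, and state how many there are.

count = 3; pairs: (0,2), (1,2), (1,3)

α = atan 0.7 = 34.99°;  2α = 69.98°
n_0 = (-0.9053, -0.4247)
n_1 = (+0.6133, -0.7898)
n_2 = (+0.2676, +0.9635)
n_3 = (-0.8917, +0.4526)
  (0,1): δ = 77.30°  ·
  (0,2): δ = 49.34°  ✓
  (0,3): δ = 127.96°  ·
  (1,2): δ = 53.35°  ✓
  (1,3): δ = 25.26°  ✓
  (2,3): δ = 101.39°  ·
antipodal pairs: 3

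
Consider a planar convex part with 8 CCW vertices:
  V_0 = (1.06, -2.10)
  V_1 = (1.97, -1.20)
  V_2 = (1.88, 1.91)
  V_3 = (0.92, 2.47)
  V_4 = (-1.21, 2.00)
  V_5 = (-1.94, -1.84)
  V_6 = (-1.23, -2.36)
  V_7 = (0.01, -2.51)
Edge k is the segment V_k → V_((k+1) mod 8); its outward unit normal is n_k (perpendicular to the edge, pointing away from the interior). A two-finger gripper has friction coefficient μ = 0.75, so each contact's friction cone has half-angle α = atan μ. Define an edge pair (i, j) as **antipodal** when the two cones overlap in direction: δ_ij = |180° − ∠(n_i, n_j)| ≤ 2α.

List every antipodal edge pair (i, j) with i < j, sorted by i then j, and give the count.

count = 12; pairs: (0,3), (0,4), (1,4), (1,5), (2,4), (2,5), (2,6), (2,7), (3,5), (3,6), (3,7), (4,7)

α = atan 0.75 = 36.87°;  2α = 73.74°
n_0 = (+0.7032, -0.7110)
n_1 = (+0.9996, +0.0289)
n_2 = (+0.5039, +0.8638)
n_3 = (-0.2155, +0.9765)
n_4 = (-0.9824, +0.1868)
n_5 = (-0.5909, -0.8068)
n_6 = (-0.1201, -0.9928)
n_7 = (+0.3637, -0.9315)
  (0,1): δ = 133.03°  ·
  (0,2): δ = 74.94°  ·
  (0,3): δ = 32.24°  ✓
  (0,4): δ = 34.55°  ✓
  (0,5): δ = 99.10°  ·
  (0,6): δ = 128.42°  ·
  (0,7): δ = 156.65°  ·
  (1,2): δ = 121.91°  ·
  (1,3): δ = 79.21°  ·
  (1,4): δ = 12.42°  ✓
  (1,5): δ = 52.12°  ✓
  (1,6): δ = 81.44°  ·
  (1,7): δ = 109.67°  ·
  (2,3): δ = 137.30°  ·
  (2,4): δ = 70.51°  ✓
  (2,5): δ = 5.96°  ✓
  (2,6): δ = 23.36°  ✓
  (2,7): δ = 51.59°  ✓
  (3,4): δ = 113.21°  ·
  (3,5): δ = 48.66°  ✓
  (3,6): δ = 19.34°  ✓
  (3,7): δ = 8.89°  ✓
  (4,5): δ = 115.46°  ·
  (4,6): δ = 86.13°  ·
  (4,7): δ = 57.91°  ✓
  (5,6): δ = 150.68°  ·
  (5,7): δ = 122.45°  ·
  (6,7): δ = 151.77°  ·
antipodal pairs: 12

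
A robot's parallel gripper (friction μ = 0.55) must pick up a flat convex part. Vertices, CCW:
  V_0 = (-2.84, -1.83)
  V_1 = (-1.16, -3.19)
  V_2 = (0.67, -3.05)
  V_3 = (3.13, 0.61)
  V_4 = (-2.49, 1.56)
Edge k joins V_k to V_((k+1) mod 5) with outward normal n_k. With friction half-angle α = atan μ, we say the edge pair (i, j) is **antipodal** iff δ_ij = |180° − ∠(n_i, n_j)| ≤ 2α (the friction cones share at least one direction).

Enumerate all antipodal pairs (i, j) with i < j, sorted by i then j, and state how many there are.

α = atan 0.55 = 28.81°;  2α = 57.62°
n_0 = (-0.6292, -0.7772)
n_1 = (+0.0763, -0.9971)
n_2 = (+0.8300, -0.5578)
n_3 = (+0.1667, +0.9860)
n_4 = (-0.9947, +0.1027)
  (0,1): δ = 136.63°  ·
  (0,2): δ = 84.92°  ·
  (0,3): δ = 29.40°  ✓
  (0,4): δ = 123.10°  ·
  (1,2): δ = 128.28°  ·
  (1,3): δ = 13.97°  ✓
  (1,4): δ = 79.73°  ·
  (2,3): δ = 65.69°  ·
  (2,4): δ = 28.01°  ✓
  (3,4): δ = 86.30°  ·
antipodal pairs: 3

count = 3; pairs: (0,3), (1,3), (2,4)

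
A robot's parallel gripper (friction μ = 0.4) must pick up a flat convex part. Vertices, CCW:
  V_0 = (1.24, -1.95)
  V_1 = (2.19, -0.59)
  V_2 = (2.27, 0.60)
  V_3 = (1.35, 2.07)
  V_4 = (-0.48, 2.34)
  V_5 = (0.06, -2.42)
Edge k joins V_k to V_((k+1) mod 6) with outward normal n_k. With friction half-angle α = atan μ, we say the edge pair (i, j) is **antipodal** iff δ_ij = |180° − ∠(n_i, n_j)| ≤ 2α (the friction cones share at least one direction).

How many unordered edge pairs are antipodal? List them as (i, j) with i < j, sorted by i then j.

α = atan 0.4 = 21.80°;  2α = 43.60°
n_0 = (+0.8198, -0.5727)
n_1 = (+0.9977, -0.0671)
n_2 = (+0.8477, +0.5305)
n_3 = (+0.1460, +0.9893)
n_4 = (-0.9936, -0.1127)
n_5 = (+0.3700, -0.9290)
  (0,1): δ = 148.91°  ·
  (0,2): δ = 113.02°  ·
  (0,3): δ = 63.46°  ·
  (0,4): δ = 41.41°  ✓
  (0,5): δ = 146.65°  ·
  (1,2): δ = 144.11°  ·
  (1,3): δ = 94.55°  ·
  (1,4): δ = 10.32°  ✓
  (1,5): δ = 115.56°  ·
  (2,3): δ = 130.43°  ·
  (2,4): δ = 25.57°  ✓
  (2,5): δ = 79.68°  ·
  (3,4): δ = 75.13°  ·
  (3,5): δ = 30.11°  ✓
  (4,5): δ = 74.75°  ·
antipodal pairs: 4

count = 4; pairs: (0,4), (1,4), (2,4), (3,5)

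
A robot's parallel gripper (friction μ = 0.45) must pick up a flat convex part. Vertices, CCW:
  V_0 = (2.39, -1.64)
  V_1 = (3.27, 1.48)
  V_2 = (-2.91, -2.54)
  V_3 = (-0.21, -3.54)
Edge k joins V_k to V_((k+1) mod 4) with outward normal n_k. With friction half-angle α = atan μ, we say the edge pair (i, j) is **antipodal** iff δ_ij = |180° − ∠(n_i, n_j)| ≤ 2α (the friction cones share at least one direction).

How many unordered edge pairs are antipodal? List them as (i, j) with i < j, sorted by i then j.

count = 2; pairs: (0,1), (1,3)

α = atan 0.45 = 24.23°;  2α = 48.46°
n_0 = (+0.9624, -0.2715)
n_1 = (-0.5453, +0.8383)
n_2 = (-0.3473, -0.9377)
n_3 = (+0.5900, -0.8074)
  (0,1): δ = 41.21°  ✓
  (0,2): δ = 85.43°  ·
  (0,3): δ = 141.91°  ·
  (1,2): δ = 53.37°  ·
  (1,3): δ = 3.11°  ✓
  (2,3): δ = 123.52°  ·
antipodal pairs: 2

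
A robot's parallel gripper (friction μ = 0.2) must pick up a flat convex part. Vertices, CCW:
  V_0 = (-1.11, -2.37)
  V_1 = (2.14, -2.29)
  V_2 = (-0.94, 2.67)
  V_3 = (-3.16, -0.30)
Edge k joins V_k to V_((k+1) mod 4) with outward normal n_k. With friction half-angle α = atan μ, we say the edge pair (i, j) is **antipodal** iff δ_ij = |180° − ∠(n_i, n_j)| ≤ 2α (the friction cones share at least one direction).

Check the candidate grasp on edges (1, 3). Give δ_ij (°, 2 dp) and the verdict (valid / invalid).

α = atan 0.2 = 11.31°;  2α = 22.62°
edge 1: e_1 = (-3.08, +4.96);  n_1 = (+0.8495, +0.5275)
edge 3: e_3 = (+2.05, -2.07);  n_3 = (-0.7105, -0.7037)
∠(n_1, n_3) = 167.12°
δ = |180° − 167.12°| = 12.88°
12.88° ≤ 2α = 22.62°  →  valid

δ = 12.88°, valid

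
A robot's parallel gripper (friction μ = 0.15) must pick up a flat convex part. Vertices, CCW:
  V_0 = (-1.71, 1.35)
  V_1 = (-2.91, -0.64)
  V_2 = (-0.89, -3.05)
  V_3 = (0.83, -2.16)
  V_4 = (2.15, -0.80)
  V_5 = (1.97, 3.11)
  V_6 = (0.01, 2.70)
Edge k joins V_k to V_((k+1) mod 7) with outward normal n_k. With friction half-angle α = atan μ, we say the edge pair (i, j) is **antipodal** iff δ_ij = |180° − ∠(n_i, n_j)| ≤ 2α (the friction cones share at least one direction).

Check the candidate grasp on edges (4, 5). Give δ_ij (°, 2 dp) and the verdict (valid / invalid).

α = atan 0.15 = 8.53°;  2α = 17.06°
edge 4: e_4 = (-0.18, +3.91);  n_4 = (+0.9989, +0.0460)
edge 5: e_5 = (-1.96, -0.41);  n_5 = (-0.2048, +0.9788)
∠(n_4, n_5) = 99.18°
δ = |180° − 99.18°| = 80.82°
80.82° > 2α = 17.06°  →  invalid

δ = 80.82°, invalid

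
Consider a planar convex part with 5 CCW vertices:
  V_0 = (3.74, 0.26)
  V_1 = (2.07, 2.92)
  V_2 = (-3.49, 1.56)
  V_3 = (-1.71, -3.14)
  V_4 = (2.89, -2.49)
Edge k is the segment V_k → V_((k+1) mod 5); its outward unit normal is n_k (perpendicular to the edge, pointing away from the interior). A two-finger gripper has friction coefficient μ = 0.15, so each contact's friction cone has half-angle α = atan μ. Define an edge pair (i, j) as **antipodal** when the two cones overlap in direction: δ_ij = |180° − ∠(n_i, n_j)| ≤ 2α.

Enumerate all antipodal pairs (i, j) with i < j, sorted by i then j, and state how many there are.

count = 2; pairs: (0,2), (1,3)

α = atan 0.15 = 8.53°;  2α = 17.06°
n_0 = (+0.8469, +0.5317)
n_1 = (-0.2376, +0.9714)
n_2 = (-0.9352, -0.3542)
n_3 = (+0.1399, -0.9902)
n_4 = (+0.9554, -0.2953)
  (0,1): δ = 108.38°  ·
  (0,2): δ = 11.38°  ✓
  (0,3): δ = 65.92°  ·
  (0,4): δ = 130.70°  ·
  (1,2): δ = 83.00°  ·
  (1,3): δ = 5.70°  ✓
  (1,4): δ = 59.08°  ·
  (2,3): δ = 102.70°  ·
  (2,4): δ = 37.92°  ·
  (3,4): δ = 115.22°  ·
antipodal pairs: 2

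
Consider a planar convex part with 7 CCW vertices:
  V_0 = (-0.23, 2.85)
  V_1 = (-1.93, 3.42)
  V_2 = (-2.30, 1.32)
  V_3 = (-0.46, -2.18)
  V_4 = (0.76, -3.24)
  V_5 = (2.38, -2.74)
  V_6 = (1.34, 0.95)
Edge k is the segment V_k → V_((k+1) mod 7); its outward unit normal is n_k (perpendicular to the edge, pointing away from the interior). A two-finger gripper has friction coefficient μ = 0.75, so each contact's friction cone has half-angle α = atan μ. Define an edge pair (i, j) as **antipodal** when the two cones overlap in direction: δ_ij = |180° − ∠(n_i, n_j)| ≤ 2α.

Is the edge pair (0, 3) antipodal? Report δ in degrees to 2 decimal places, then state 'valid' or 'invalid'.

α = atan 0.75 = 36.87°;  2α = 73.74°
edge 0: e_0 = (-1.70, +0.57);  n_0 = (+0.3179, +0.9481)
edge 3: e_3 = (+1.22, -1.06);  n_3 = (-0.6559, -0.7549)
∠(n_0, n_3) = 157.55°
δ = |180° − 157.55°| = 22.45°
22.45° ≤ 2α = 73.74°  →  valid

δ = 22.45°, valid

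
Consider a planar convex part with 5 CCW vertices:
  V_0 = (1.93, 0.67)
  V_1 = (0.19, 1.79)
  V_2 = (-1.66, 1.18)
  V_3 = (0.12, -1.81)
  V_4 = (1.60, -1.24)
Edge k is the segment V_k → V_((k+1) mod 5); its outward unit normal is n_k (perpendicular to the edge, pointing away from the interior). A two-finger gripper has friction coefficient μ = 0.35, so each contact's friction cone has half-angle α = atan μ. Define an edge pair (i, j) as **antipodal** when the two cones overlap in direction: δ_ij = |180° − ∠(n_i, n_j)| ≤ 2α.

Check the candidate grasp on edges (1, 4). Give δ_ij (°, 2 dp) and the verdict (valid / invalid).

α = atan 0.35 = 19.29°;  2α = 38.58°
edge 1: e_1 = (-1.85, -0.61);  n_1 = (-0.3131, +0.9497)
edge 4: e_4 = (+0.33, +1.91);  n_4 = (+0.9854, -0.1703)
∠(n_1, n_4) = 118.05°
δ = |180° − 118.05°| = 61.95°
61.95° > 2α = 38.58°  →  invalid

δ = 61.95°, invalid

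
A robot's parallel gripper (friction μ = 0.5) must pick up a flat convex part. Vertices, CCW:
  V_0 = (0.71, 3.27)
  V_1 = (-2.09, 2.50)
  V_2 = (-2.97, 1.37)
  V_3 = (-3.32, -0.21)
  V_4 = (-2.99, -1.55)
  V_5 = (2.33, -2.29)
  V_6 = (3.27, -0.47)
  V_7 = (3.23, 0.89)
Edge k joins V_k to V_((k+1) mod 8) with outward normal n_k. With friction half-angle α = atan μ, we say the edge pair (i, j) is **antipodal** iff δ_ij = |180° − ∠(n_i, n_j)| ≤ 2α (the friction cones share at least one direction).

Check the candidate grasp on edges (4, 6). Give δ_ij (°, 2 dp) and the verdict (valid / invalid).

α = atan 0.5 = 26.57°;  2α = 53.13°
edge 4: e_4 = (+5.32, -0.74);  n_4 = (-0.1378, -0.9905)
edge 6: e_6 = (-0.04, +1.36);  n_6 = (+0.9996, +0.0294)
∠(n_4, n_6) = 99.60°
δ = |180° − 99.60°| = 80.40°
80.40° > 2α = 53.13°  →  invalid

δ = 80.40°, invalid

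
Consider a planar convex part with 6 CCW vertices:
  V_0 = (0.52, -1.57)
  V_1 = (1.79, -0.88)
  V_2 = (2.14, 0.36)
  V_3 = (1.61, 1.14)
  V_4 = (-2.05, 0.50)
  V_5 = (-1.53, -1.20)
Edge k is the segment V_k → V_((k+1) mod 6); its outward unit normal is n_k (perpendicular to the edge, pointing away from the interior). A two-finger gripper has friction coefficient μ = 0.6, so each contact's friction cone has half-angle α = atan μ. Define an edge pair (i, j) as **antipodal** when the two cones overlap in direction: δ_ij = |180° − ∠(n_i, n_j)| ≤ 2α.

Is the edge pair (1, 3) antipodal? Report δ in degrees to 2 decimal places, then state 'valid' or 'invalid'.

α = atan 0.6 = 30.96°;  2α = 61.93°
edge 1: e_1 = (+0.35, +1.24);  n_1 = (+0.9624, -0.2716)
edge 3: e_3 = (-3.66, -0.64);  n_3 = (-0.1722, +0.9851)
∠(n_1, n_3) = 115.68°
δ = |180° − 115.68°| = 64.32°
64.32° > 2α = 61.93°  →  invalid

δ = 64.32°, invalid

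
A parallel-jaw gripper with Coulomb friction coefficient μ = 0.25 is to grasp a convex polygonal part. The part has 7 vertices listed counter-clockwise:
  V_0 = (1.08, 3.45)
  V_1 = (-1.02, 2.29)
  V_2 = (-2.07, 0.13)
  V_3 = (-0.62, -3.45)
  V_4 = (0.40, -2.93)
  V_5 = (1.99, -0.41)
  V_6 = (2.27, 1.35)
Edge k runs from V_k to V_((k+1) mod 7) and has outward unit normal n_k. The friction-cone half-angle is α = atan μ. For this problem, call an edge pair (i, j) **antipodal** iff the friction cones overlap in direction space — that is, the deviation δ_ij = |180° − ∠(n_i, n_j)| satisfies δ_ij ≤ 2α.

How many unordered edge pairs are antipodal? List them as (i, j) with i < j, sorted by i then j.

count = 4; pairs: (0,3), (1,4), (1,5), (2,6)

α = atan 0.25 = 14.04°;  2α = 28.07°
n_0 = (-0.4835, +0.8753)
n_1 = (-0.8994, +0.4372)
n_2 = (-0.9269, -0.3754)
n_3 = (+0.4542, -0.8909)
n_4 = (+0.8457, -0.5336)
n_5 = (+0.9876, -0.1571)
n_6 = (+0.8700, +0.4930)
  (0,1): δ = 144.84°  ·
  (0,2): δ = 96.87°  ·
  (0,3): δ = 1.90°  ✓
  (0,4): δ = 28.83°  ·
  (0,5): δ = 52.05°  ·
  (0,6): δ = 90.62°  ·
  (1,2): δ = 132.03°  ·
  (1,3): δ = 37.06°  ·
  (1,4): δ = 6.33°  ✓
  (1,5): δ = 16.89°  ✓
  (1,6): δ = 55.46°  ·
  (2,3): δ = 85.04°  ·
  (2,4): δ = 54.30°  ·
  (2,5): δ = 31.09°  ·
  (2,6): δ = 7.49°  ✓
  (3,4): δ = 149.26°  ·
  (3,5): δ = 126.05°  ·
  (3,6): δ = 87.47°  ·
  (4,5): δ = 156.79°  ·
  (4,6): δ = 118.21°  ·
  (5,6): δ = 141.42°  ·
antipodal pairs: 4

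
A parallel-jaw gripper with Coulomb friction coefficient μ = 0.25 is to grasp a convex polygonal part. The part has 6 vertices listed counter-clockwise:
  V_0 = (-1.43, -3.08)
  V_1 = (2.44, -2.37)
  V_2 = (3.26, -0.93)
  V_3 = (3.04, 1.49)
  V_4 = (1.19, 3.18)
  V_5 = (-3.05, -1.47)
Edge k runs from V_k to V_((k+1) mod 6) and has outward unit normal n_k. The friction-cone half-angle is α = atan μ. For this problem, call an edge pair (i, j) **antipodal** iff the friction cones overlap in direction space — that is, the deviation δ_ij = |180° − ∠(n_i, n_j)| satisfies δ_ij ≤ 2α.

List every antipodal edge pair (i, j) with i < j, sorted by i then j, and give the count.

count = 2; pairs: (1,4), (3,5)

α = atan 0.25 = 14.04°;  2α = 28.07°
n_0 = (+0.1805, -0.9836)
n_1 = (+0.8690, -0.4948)
n_2 = (+0.9959, +0.0905)
n_3 = (+0.6745, +0.7383)
n_4 = (-0.7389, +0.6738)
n_5 = (-0.7049, -0.7093)
  (0,1): δ = 130.06°  ·
  (0,2): δ = 95.20°  ·
  (0,3): δ = 52.81°  ·
  (0,4): δ = 37.24°  ·
  (0,5): δ = 124.78°  ·
  (1,2): δ = 145.15°  ·
  (1,3): δ = 102.75°  ·
  (1,4): δ = 12.70°  ✓
  (1,5): δ = 74.84°  ·
  (2,3): δ = 137.61°  ·
  (2,4): δ = 47.55°  ·
  (2,5): δ = 39.98°  ·
  (3,4): δ = 89.95°  ·
  (3,5): δ = 2.41°  ✓
  (4,5): δ = 92.46°  ·
antipodal pairs: 2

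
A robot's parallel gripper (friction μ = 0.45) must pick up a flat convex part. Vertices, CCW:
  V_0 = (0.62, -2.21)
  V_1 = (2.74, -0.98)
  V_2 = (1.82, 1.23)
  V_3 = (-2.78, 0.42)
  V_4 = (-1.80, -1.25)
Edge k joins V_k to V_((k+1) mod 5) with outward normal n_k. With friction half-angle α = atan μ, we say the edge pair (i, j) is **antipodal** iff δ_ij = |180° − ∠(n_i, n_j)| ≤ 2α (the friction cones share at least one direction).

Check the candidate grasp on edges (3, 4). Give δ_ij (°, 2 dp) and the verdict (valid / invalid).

δ = 142.04°, invalid

α = atan 0.45 = 24.23°;  2α = 48.46°
edge 3: e_3 = (+0.98, -1.67);  n_3 = (-0.8625, -0.5061)
edge 4: e_4 = (+2.42, -0.96);  n_4 = (-0.3687, -0.9295)
∠(n_3, n_4) = 37.96°
δ = |180° − 37.96°| = 142.04°
142.04° > 2α = 48.46°  →  invalid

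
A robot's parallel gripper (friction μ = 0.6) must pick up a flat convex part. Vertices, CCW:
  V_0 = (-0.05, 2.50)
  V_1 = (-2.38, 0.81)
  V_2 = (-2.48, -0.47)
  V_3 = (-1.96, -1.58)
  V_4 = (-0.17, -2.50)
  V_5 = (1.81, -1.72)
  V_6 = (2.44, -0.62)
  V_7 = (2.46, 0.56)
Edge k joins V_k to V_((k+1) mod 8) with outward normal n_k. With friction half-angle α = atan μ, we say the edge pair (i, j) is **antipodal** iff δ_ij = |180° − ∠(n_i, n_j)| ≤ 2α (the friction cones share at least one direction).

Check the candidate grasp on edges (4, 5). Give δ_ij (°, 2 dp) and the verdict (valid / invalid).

δ = 141.30°, invalid

α = atan 0.6 = 30.96°;  2α = 61.93°
edge 4: e_4 = (+1.98, +0.78);  n_4 = (+0.3665, -0.9304)
edge 5: e_5 = (+0.63, +1.10);  n_5 = (+0.8678, -0.4970)
∠(n_4, n_5) = 38.70°
δ = |180° − 38.70°| = 141.30°
141.30° > 2α = 61.93°  →  invalid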